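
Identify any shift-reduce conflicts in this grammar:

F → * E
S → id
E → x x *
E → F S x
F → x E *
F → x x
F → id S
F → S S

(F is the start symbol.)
Augment with F' → F and build the canonical LR(0) collection (I0 = CLOSURE({[F' → . F]}), then GOTO on every symbol after a dot until no new states appear). It has 19 states:
  I0: { [F → . * E], [F → . S S], [F → . id S], [F → . x E *], [F → . x x], [F' → . F], [S → . id] }  — shift
  I1: { [E → . F S x], [E → . x x *], [F → * . E], [F → . * E], [F → . S S], [F → . id S], [F → . x E *], [F → . x x], [S → . id] }  — shift
  I2: { [F' → F .] }  — accept
  I3: { [F → S . S], [S → . id] }  — shift
  I4: { [F → id . S], [S → . id], [S → id .] }  — shift, reduce
  I5: { [E → . F S x], [E → . x x *], [F → . * E], [F → . S S], [F → . id S], [F → . x E *], [F → . x x], [F → x . E *], [F → x . x], [S → . id] }  — shift
  I6: { [F → x E . *] }  — shift
  I7: { [E → F . S x], [S → . id] }  — shift
  I8: { [E → . F S x], [E → . x x *], [E → x . x *], [F → . * E], [F → . S S], [F → . id S], [F → . x E *], [F → . x x], [F → x . E *], [F → x . x], [F → x x .], [S → . id] }  — shift, reduce
  I9: { [E → . F S x], [E → . x x *], [E → x . x *], [E → x x . *], [F → . * E], [F → . S S], [F → . id S], [F → . x E *], [F → . x x], [F → x . E *], [F → x . x], [F → x x .], [S → . id] }  — shift, reduce
  I10: { [E → . F S x], [E → . x x *], [E → x x * .], [F → * . E], [F → . * E], [F → . S S], [F → . id S], [F → . x E *], [F → . x x], [S → . id] }  — shift, reduce
  I11: { [F → * E .] }  — reduce
  I12: { [E → . F S x], [E → . x x *], [E → x . x *], [F → . * E], [F → . S S], [F → . id S], [F → . x E *], [F → . x x], [F → x . E *], [F → x . x], [S → . id] }  — shift
  I13: { [E → F S . x] }  — shift
  I14: { [S → id .] }  — reduce
  I15: { [E → F S x .] }  — reduce
  I16: { [F → x E * .] }  — reduce
  I17: { [F → id S .] }  — reduce
  I18: { [F → S S .] }  — reduce

I4 contains reduce item [S → id .] and shift item [S → . id] — shift-reduce conflict.
I8 contains reduce item [F → x x .] and shift items [E → . x x *], [E → x . x *], [F → . * E], [F → . id S], [F → . x E *], [F → . x x], [F → x . x], [S → . id] — shift-reduce conflict.
I9 contains reduce item [F → x x .] and shift items [E → . x x *], [E → x . x *], [E → x x . *], [F → . * E], [F → . id S], [F → . x E *], [F → . x x], [F → x . x], [S → . id] — shift-reduce conflict.
I10 contains reduce item [E → x x * .] and shift items [E → . x x *], [F → . * E], [F → . id S], [F → . x E *], [F → . x x], [S → . id] — shift-reduce conflict.

Answer: Yes — I4: [S → id .] vs [S → . id]; I8: [F → x x .] vs [E → . x x *]; I9: [F → x x .] vs [E → . x x *]; I10: [E → x x * .] vs [E → . x x *]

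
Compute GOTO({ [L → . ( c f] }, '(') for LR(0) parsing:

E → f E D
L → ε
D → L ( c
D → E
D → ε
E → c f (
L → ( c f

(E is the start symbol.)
{ [L → ( . c f] }

GOTO(I, '(') = CLOSURE({ [A → αX.β] : [A → α.Xβ] ∈ I, X = '(' })

Items with dot before '(', with the dot advanced:
  [L → . ( c f] → [L → ( . c f]
Closure adds nothing (no advanced item has the dot before a non-terminal).

GOTO = { [L → ( . c f] }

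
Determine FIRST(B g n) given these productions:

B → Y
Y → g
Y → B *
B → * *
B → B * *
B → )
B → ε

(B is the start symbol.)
{ ')', '*', 'g' }

FIRST sets of the non-terminals involved (from the grammar, by fixed-point iteration):
  FIRST(B) = { ')', '*', 'g', ε }

To compute FIRST(B g n), process the symbols left to right:
Symbol B is a non-terminal. Add FIRST(B) \ {ε} = { ')', '*', 'g' }
B is nullable (ε ∈ FIRST(B)), continue to the next symbol.
Symbol g is a terminal. Add 'g' and stop.
FIRST(B g n) = { ')', '*', 'g' }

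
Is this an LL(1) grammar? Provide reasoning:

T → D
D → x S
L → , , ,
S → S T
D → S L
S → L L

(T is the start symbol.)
Relevant sets:
  FIRST(S) = { ',' }
  FIRST(L) = { ',' }

For D:
  PREDICT(D → x S) = { 'x' }
  PREDICT(D → S L) = { ',' }
For S:
  PREDICT(S → S T) = { ',' }
  PREDICT(S → L L) = { ',' }
T, L have a single production, so nothing to check there.

Conflict found: Predict set conflict for S: { ',' }
The grammar is NOT LL(1).

Answer: No. Predict set conflict for S: { ',' }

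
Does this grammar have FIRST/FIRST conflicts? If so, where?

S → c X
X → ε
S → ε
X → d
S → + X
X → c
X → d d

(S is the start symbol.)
Yes. X → d / X → d d on { 'd' }

A FIRST/FIRST conflict occurs when two productions N → α and N → β for the same non-terminal have FIRST(α) ∩ FIRST(β) ≠ ∅ (with ε ∈ FIRST of a nullable right-hand side, so two nullable alternatives also conflict).

Productions for S:
  S → c X: FIRST = { 'c' }
  S → ε: FIRST = { ε }
  S → + X: FIRST = { '+' }
Productions for X:
  X → ε: FIRST = { ε }
  X → d: FIRST = { 'd' }
  X → c: FIRST = { 'c' }
  X → d d: FIRST = { 'd' }

Conflict for X: X → d and X → d d
  Overlap: { 'd' }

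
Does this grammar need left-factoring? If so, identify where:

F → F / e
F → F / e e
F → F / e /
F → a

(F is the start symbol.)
Yes, F has productions with common prefix 'F / e'

Left-factoring is needed when two productions for the same non-terminal
share a common prefix on the right-hand side.

Productions for F:
  F → F / e
  F → F / e e
  F → F / e /
  F → a

Found common prefix 'F / e' in productions for F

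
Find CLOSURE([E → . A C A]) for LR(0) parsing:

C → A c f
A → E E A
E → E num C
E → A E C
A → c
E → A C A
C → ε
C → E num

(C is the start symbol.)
Start with: [E → . A C A]
  [E → . A C A] has the dot before A: add [A → . E E A], [A → . c]
  [A → . E E A] has the dot before E: add [E → . E num C], [E → . A E C]
No further items can be added.

CLOSURE = { [A → . E E A], [A → . c], [E → . A C A], [E → . A E C], [E → . E num C] }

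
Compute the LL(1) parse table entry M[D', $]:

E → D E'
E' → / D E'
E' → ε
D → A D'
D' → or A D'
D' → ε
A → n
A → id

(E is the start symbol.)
To find M[D', $], we find productions for D' where $ is in the predict set (PREDICT(N → α) = (FIRST(α) \ {ε}) ∪ (FOLLOW(N) if α ⇒* ε)).

Relevant sets:
  FOLLOW(D') = { $, '/' }

D' → or A D': PREDICT = { 'or' }
D' → ε: PREDICT = { $, '/' }
  $ is in predict set, so this production goes in M[D', $]

M[D', $] = D' → ε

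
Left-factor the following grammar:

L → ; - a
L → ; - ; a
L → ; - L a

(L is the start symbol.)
Left-factoring transforms A → αβ₁ | αβ₂ into A → αA' and A' → β₁ | β₂
(α is the longest common prefix among the alternatives). Repeat until
no nonterminal has two alternatives with a common prefix.

Round 1: L has alternatives sharing prefix '; -'. Introduce L': L → ; - L'
  Add: L' → a
  Add: L' → ; a
  Add: L' → L a

No remaining common prefixes — done.

Resulting grammar:
L → ; - L'
L' → a
L' → ; a
L' → L a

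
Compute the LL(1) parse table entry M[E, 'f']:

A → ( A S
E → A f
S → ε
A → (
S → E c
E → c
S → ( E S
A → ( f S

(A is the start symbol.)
To find M[E, 'f'], we find productions for E where 'f' is in the predict set (PREDICT(N → α) = (FIRST(α) \ {ε}) ∪ (FOLLOW(N) if α ⇒* ε)).

Relevant sets:
  FIRST(A) = { '(' }

E → A f: PREDICT = { '(' }
E → c: PREDICT = { 'c' }

M[E, 'f'] is empty (no production applies)

Answer: Empty (error entry)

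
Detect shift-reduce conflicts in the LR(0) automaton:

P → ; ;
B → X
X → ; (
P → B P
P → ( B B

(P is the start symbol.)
A shift-reduce conflict occurs when an LR(0) state has both:
  - a complete (reduce) item [A → α .] (dot at the end), and
  - a shift item [B → β . c γ] (dot before a terminal).

Augment with P' → P and build the canonical LR(0) collection (I0 = CLOSURE({[P' → . P]}), then GOTO on every symbol after a dot until no new states appear). It has 12 states:
  I0: { [B → . X], [P → . ( B B], [P → . ; ;], [P → . B P], [P' → . P], [X → . ; (] }  — shift
  I1: { [B → . X], [P → ( . B B], [X → . ; (] }  — shift
  I2: { [P → ; . ;], [X → ; . (] }  — shift
  I3: { [B → . X], [P → . ( B B], [P → . ; ;], [P → . B P], [P → B . P], [X → . ; (] }  — shift
  I4: { [P' → P .] }  — accept
  I5: { [B → X .] }  — reduce
  I6: { [P → B P .] }  — reduce
  I7: { [X → ; ( .] }  — reduce
  I8: { [P → ; ; .] }  — reduce
  I9: { [X → ; . (] }  — shift
  I10: { [B → . X], [P → ( B . B], [X → . ; (] }  — shift
  I11: { [P → ( B B .] }  — reduce

No state contains both a complete item and a shift item.

Answer: No shift-reduce conflicts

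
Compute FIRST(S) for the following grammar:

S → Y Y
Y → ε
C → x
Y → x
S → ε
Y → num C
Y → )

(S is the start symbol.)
FIRST sets of the other non-terminals involved (by the same procedure, iterated to a fixed point):
  FIRST(Y) = { ')', 'num', 'x', ε }

From S → Y Y:
  - Y is a non-terminal: add FIRST(Y) \ {ε} = { ')', 'num', 'x' }
    Y is nullable, so continue to the next symbol
  - Y is a non-terminal: add FIRST(Y) \ {ε} = { ')', 'num', 'x' }
    Y is nullable and nothing follows, so the whole right-hand side can vanish: ε ∈ FIRST(S)
From S → ε:
  - ε-production, so ε ∈ FIRST(S)

Collecting: FIRST(S) = { ')', 'num', 'x', ε }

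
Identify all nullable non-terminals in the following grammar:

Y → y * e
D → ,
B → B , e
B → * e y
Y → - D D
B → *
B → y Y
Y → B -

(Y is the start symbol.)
A non-terminal is nullable if it can derive ε (the empty string): either it has an ε-production, or it has a production whose right-hand side consists entirely of nullable non-terminals.

There are no ε-productions, so no non-terminal can derive ε.
No non-terminals are nullable.

Answer: None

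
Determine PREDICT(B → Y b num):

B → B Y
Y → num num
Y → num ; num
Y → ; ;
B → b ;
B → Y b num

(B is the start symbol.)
{ ';', 'num' }

PREDICT(B → Y b num) = (FIRST(RHS) \ {ε}) ∪ (FOLLOW(B) if ε ∈ FIRST(RHS), i.e. RHS ⇒* ε)
FIRST(Y) = { ';', 'num' }
FIRST(Y b num) = { ';', 'num' }
ε ∉ FIRST(Y b num), so FOLLOW(B) is not added.
PREDICT(B → Y b num) = { ';', 'num' }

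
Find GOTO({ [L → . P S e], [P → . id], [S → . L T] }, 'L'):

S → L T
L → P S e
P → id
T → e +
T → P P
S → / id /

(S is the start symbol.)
GOTO(I, 'L') = CLOSURE({ [A → αX.β] : [A → α.Xβ] ∈ I, X = 'L' })

Items with dot before 'L', with the dot advanced:
  [S → . L T] → [S → L . T]
Closure of the advanced items:
  [S → L . T] has the dot before T: add [T → . e +], [T → . P P]
  [T → . P P] has the dot before P: add [P → . id]

GOTO = { [P → . id], [S → L . T], [T → . P P], [T → . e +] }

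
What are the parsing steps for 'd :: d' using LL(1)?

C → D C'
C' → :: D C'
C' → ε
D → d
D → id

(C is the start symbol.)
Stack is shown with the top on the left.

Stack      Input     Action
---------------------------
C $        d :: d $  output C → D C'
D C' $     d :: d $  output D → d
d C' $     d :: d $  match 'd'
C' $       :: d $    output C' → :: D C'
:: D C' $  :: d $    match '::'
D C' $     d $       output D → d
d C' $     d $       match 'd'
C' $       $         output C' → ε
$          $         accept

The string is accepted.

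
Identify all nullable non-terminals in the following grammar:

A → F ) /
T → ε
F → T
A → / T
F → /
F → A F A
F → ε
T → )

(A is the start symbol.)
A non-terminal is nullable if it can derive ε (the empty string): either it has an ε-production, or it has a production whose right-hand side consists entirely of nullable non-terminals.

ε-productions: T → ε, F → ε
So T, F are immediately nullable.
No further non-terminal can be added: every production for the remaining non-terminals contains a terminal or a non-nullable non-terminal.
Nullable = { 'F', 'T' }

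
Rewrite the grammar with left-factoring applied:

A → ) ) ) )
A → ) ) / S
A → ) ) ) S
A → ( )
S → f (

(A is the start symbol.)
Left-factoring transforms A → αβ₁ | αβ₂ into A → αA' and A' → β₁ | β₂
(α is the longest common prefix among the alternatives). Repeat until
no nonterminal has two alternatives with a common prefix.

Round 1: A has alternatives sharing prefix ') )'. Introduce A': A → ) ) A'
  Add: A' → ) )
  Add: A' → / S
  Add: A' → ) S

Round 2: A' has alternatives sharing prefix ')'. Introduce A'': A' → ) A''
  Add: A'' → )
  Add: A'' → S

No remaining common prefixes — done.

Resulting grammar:
A → ) ) A'
A' → ) A''
A'' → )
A'' → S
A' → / S
A → ( )
S → f (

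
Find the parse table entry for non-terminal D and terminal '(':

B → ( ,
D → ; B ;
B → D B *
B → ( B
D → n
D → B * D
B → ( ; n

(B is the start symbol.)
D → B * D

To find M[D, '('], we find productions for D where '(' is in the predict set (PREDICT(N → α) = (FIRST(α) \ {ε}) ∪ (FOLLOW(N) if α ⇒* ε)).

Relevant sets:
  FIRST(B) = { '(', ';', 'n' }

D → ; B ;: PREDICT = { ';' }
D → n: PREDICT = { 'n' }
D → B * D: PREDICT = { '(', ';', 'n' }
  '(' is in predict set, so this production goes in M[D, '(']

M[D, '('] = D → B * D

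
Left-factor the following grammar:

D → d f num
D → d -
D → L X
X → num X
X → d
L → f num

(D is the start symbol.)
D → d D'
D' → f num
D' → -
D → L X
X → num X
X → d
L → f num

Left-factoring transforms A → αβ₁ | αβ₂ into A → αA' and A' → β₁ | β₂
(α is the longest common prefix among the alternatives). Repeat until
no nonterminal has two alternatives with a common prefix.

Round 1: D has alternatives sharing prefix 'd'. Introduce D': D → d D'
  Add: D' → f num
  Add: D' → -

No remaining common prefixes — done.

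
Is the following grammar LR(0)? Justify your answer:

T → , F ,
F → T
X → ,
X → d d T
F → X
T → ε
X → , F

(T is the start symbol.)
Augment with T' → T and build the canonical LR(0) collection (I0 = CLOSURE({[T' → . T]}), then GOTO on every symbol after a dot until no new states appear). It has 12 states:
  I0: { [T → . , F ,], [T → .], [T' → . T] }  — shift, reduce
  I1: { [F → . T], [F → . X], [T → , . F ,], [T → . , F ,], [T → .], [X → . , F], [X → . ,], [X → . d d T] }  — shift, reduce
  I2: { [T' → T .] }  — accept
  I3: { [F → . T], [F → . X], [T → , . F ,], [T → . , F ,], [T → .], [X → , . F], [X → , .], [X → . , F], [X → . ,], [X → . d d T] }  — shift, 2 reduces
  I4: { [T → , F . ,] }  — shift
  I5: { [F → T .] }  — reduce
  I6: { [F → X .] }  — reduce
  I7: { [X → d . d T] }  — shift
  I8: { [T → . , F ,], [T → .], [X → d d . T] }  — shift, reduce
  I9: { [X → d d T .] }  — reduce
  I10: { [T → , F , .] }  — reduce
  I11: { [T → , F . ,], [X → , F .] }  — shift, reduce

Conflict in state I0:
  Shift-reduce conflict between [T → .] and [T → . , F ,]
So the grammar is NOT LR(0).

Answer: No. Shift-reduce conflict between [T → .] and [T → . , F ,]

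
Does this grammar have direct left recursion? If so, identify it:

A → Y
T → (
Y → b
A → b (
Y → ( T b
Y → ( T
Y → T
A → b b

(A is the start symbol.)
Direct left recursion occurs when N → N α for some non-terminal N (the right-hand side begins with the left-hand side itself).

A → Y: starts with Y
T → (: starts with '('
Y → b: starts with b
A → b (: starts with b
Y → ( T b: starts with '('
Y → ( T: starts with '('
Y → T: starts with T
A → b b: starts with b

No direct left recursion found.

Answer: No direct left recursion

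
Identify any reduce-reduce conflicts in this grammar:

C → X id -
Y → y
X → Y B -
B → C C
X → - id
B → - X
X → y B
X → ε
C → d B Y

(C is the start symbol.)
Yes — I6: [X → .] vs [Y → y .]

Augment with C' → C and build the canonical LR(0) collection (I0 = CLOSURE({[C' → . C]}), then GOTO on every symbol after a dot until no new states appear). It has 20 states:
  I0: { [C → . X id -], [C → . d B Y], [C' → . C], [X → . - id], [X → . Y B -], [X → . y B], [X → .], [Y → . y] }  — shift, reduce
  I1: { [X → - . id] }  — shift
  I2: { [C' → C .] }  — accept
  I3: { [C → X . id -] }  — shift
  I4: { [B → . - X], [B → . C C], [C → . X id -], [C → . d B Y], [X → . - id], [X → . Y B -], [X → . y B], [X → .], [X → Y . B -], [Y → . y] }  — shift, reduce
  I5: { [B → . - X], [B → . C C], [C → . X id -], [C → . d B Y], [C → d . B Y], [X → . - id], [X → . Y B -], [X → . y B], [X → .], [Y → . y] }  — shift, reduce
  I6: { [B → . - X], [B → . C C], [C → . X id -], [C → . d B Y], [X → . - id], [X → . Y B -], [X → . y B], [X → .], [X → y . B], [Y → . y], [Y → y .] }  — shift, 2 reduces
  I7: { [B → - . X], [X → - . id], [X → . - id], [X → . Y B -], [X → . y B], [X → .], [Y → . y] }  — shift, reduce
  I8: { [X → y B .] }  — reduce
  I9: { [B → C . C], [C → . X id -], [C → . d B Y], [X → . - id], [X → . Y B -], [X → . y B], [X → .], [Y → . y] }  — shift, reduce
  I10: { [B → C C .] }  — reduce
  I11: { [B → - X .] }  — reduce
  I12: { [X → - id .] }  — reduce
  I13: { [C → d B . Y], [Y → . y] }  — shift
  I14: { [C → d B Y .] }  — reduce
  I15: { [Y → y .] }  — reduce
  I16: { [X → Y B . -] }  — shift
  I17: { [X → Y B - .] }  — reduce
  I18: { [C → X id . -] }  — shift
  I19: { [C → X id - .] }  — reduce

I6 contains complete items [X → .], [Y → y .] — reduce-reduce conflict.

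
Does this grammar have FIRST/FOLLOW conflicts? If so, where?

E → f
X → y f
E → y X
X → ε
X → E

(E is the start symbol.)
Nullable non-terminals: X.
FIRST sets used below: FIRST(E) = { 'f', 'y' }

X: nullable alternative(s) X → ε; FOLLOW(X) = { $ }
  X → y f: FIRST \ {ε} = { 'y' } — disjoint from FOLLOW(X)
  X → ε: FIRST \ {ε} = { } — this is the only nullable alternative, skip
  X → E: FIRST \ {ε} = { 'f', 'y' } — disjoint from FOLLOW(X)

E has no nullable alternative, so no FIRST/FOLLOW check is needed there.

No FIRST/FOLLOW conflicts found.

Answer: No FIRST/FOLLOW conflicts.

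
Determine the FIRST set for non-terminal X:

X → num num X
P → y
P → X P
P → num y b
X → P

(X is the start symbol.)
To compute FIRST(X), examine every production with X on the left-hand side, reading each right-hand side left to right until a non-nullable symbol is reached.

FIRST sets of the other non-terminals involved (by the same procedure, iterated to a fixed point):
  FIRST(P) = { 'num', 'y' }

From X → num num X:
  - num is a terminal: add 'num' and stop
From X → P:
  - P is a non-terminal: add FIRST(P) \ {ε} = { 'num', 'y' }
    P is not nullable, so stop

Collecting: FIRST(X) = { 'num', 'y' }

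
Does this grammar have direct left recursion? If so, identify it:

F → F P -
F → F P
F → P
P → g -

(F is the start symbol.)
Direct left recursion occurs when N → N α for some non-terminal N (the right-hand side begins with the left-hand side itself).

F → F P -: LEFT RECURSIVE (starts with F)
F → F P: LEFT RECURSIVE (starts with F)
F → P: starts with P
P → g -: starts with g

The grammar has direct left recursion on: F.

Answer: Yes, F is left-recursive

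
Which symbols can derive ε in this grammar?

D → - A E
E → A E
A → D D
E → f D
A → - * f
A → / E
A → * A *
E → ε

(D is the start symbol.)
ε-productions: E → ε
So E is immediately nullable.
No further non-terminal can be added: every production for the remaining non-terminals contains a terminal or a non-nullable non-terminal.
Nullable = { 'E' }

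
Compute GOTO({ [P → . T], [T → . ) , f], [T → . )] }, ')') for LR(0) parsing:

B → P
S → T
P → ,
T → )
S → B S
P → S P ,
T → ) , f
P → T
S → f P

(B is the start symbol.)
{ [T → ) . , f], [T → ) .] }

GOTO(I, ')') = CLOSURE({ [A → αX.β] : [A → α.Xβ] ∈ I, X = ')' })

Items with dot before ')', with the dot advanced:
  [T → . )] → [T → ) .]
  [T → . ) , f] → [T → ) . , f]
Closure adds nothing (no advanced item has the dot before a non-terminal).

GOTO = { [T → ) . , f], [T → ) .] }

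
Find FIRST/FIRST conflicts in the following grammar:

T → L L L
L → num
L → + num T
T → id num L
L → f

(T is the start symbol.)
A FIRST/FIRST conflict occurs when two productions N → α and N → β for the same non-terminal have FIRST(α) ∩ FIRST(β) ≠ ∅ (with ε ∈ FIRST of a nullable right-hand side, so two nullable alternatives also conflict).

FIRST sets of the non-terminals at (or reachable through a nullable prefix from) the front of some alternative:
  FIRST(L) = { '+', 'f', 'num' }

Productions for T:
  T → L L L: FIRST = { '+', 'f', 'num' }
  T → id num L: FIRST = { 'id' }
Productions for L:
  L → num: FIRST = { 'num' }
  L → + num T: FIRST = { '+' }
  L → f: FIRST = { 'f' }

All alternatives of each non-terminal have pairwise disjoint FIRST sets.

Answer: No FIRST/FIRST conflicts.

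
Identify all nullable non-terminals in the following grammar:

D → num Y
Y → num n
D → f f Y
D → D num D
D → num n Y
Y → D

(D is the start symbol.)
None

A non-terminal is nullable if it can derive ε (the empty string): either it has an ε-production, or it has a production whose right-hand side consists entirely of nullable non-terminals.

There are no ε-productions, so no non-terminal can derive ε.
No non-terminals are nullable.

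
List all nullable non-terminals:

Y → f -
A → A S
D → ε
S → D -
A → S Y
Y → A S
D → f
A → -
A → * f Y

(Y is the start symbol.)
{ 'D' }

ε-productions: D → ε
So D is immediately nullable.
No further non-terminal can be added: every production for the remaining non-terminals contains a terminal or a non-nullable non-terminal.
Nullable = { 'D' }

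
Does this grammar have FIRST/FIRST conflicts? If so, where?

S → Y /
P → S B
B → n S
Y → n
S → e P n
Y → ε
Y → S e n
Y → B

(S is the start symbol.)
FIRST sets of the non-terminals at (or reachable through a nullable prefix from) the front of some alternative:
  FIRST(Y) = { '/', 'e', 'n', ε }
  FIRST(S) = { '/', 'e', 'n' }
  FIRST(B) = { 'n' }

Productions for S:
  S → Y /: FIRST = { '/', 'e', 'n' }
  S → e P n: FIRST = { 'e' }
Productions for Y:
  Y → n: FIRST = { 'n' }
  Y → ε: FIRST = { ε }
  Y → S e n: FIRST = { '/', 'e', 'n' }
  Y → B: FIRST = { 'n' }
P, B have only one production, so no FIRST/FIRST conflict is possible there.

Conflict for S: S → Y / and S → e P n
  Overlap: { 'e' }
Conflict for Y: Y → n and Y → S e n
  Overlap: { 'n' }
Conflict for Y: Y → n and Y → B
  Overlap: { 'n' }
Conflict for Y: Y → S e n and Y → B
  Overlap: { 'n' }

Answer: Yes. S → Y '/' / S → e P n on { 'e' }; Y → n / Y → S e n on { 'n' }; Y → n / Y → B on { 'n' }; Y → S e n / Y → B on { 'n' }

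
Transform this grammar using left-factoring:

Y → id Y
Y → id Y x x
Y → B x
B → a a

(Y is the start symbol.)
Y → id Y Y'
Y' → ε
Y' → x x
Y → B x
B → a a

Left-factoring transforms A → αβ₁ | αβ₂ into A → αA' and A' → β₁ | β₂
(α is the longest common prefix among the alternatives). Repeat until
no nonterminal has two alternatives with a common prefix.

Round 1: Y has alternatives sharing prefix 'id Y'. Introduce Y': Y → id Y Y'
  Add: Y' → ε
  Add: Y' → x x

No remaining common prefixes — done.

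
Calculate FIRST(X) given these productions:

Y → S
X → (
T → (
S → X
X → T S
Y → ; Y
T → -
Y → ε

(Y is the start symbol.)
{ '(', '-' }

To compute FIRST(X), examine every production with X on the left-hand side, reading each right-hand side left to right until a non-nullable symbol is reached.

FIRST sets of the other non-terminals involved (by the same procedure, iterated to a fixed point):
  FIRST(T) = { '(', '-' }

From X → (:
  - '(' is a terminal: add '(' and stop
From X → T S:
  - T is a non-terminal: add FIRST(T) \ {ε} = { '(', '-' }
    T is not nullable, so stop

Collecting: FIRST(X) = { '(', '-' }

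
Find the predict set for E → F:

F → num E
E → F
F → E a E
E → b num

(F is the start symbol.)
{ 'b', 'num' }

PREDICT(E → F) = (FIRST(RHS) \ {ε}) ∪ (FOLLOW(E) if ε ∈ FIRST(RHS), i.e. RHS ⇒* ε)
FIRST(F) = { 'b', 'num' }
FIRST(F) = { 'b', 'num' }
ε ∉ FIRST(F), so FOLLOW(E) is not added.
PREDICT(E → F) = { 'b', 'num' }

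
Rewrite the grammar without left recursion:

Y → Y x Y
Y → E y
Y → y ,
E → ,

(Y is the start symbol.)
Y is directly left-recursive. The standard transformation for
  A → A α₁ | ... | A α_m | β₁ | ... | β_n
is
  A  → β₁ A' | ... | β_n A'
  A' → α₁ A' | ... | α_m A' | ε

Y → E y becomes Y → E y Y'
Y → y , becomes Y → y , Y'
Y → Y x Y becomes Y' → x Y Y'
Add Y' → ε

Productions for other non-terminals are unchanged:
  E → ,

Resulting grammar:
Y → E y Y'
Y → y , Y'
Y' → x Y Y'
Y' → ε
E → ,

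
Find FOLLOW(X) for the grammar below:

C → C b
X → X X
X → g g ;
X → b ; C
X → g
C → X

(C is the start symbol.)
In X → X X: X is followed by X, add FIRST(X) \ {ε} = { 'b', 'g' }
In X → X X: X is at the end; this adds FOLLOW(X) to itself — nothing new
In C → X: X is at the end, add FOLLOW(C)

The FOLLOW sets referred to above (computed the same way, to a fixed point):
  FOLLOW(C) = { $, 'b', 'g' }

Taking the union: FOLLOW(X) = { $, 'b', 'g' }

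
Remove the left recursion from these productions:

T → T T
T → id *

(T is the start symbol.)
T → id * T'
T' → T T'
T' → ε

T is directly left-recursive. The standard transformation for
  A → A α₁ | ... | A α_m | β₁ | ... | β_n
is
  A  → β₁ A' | ... | β_n A'
  A' → α₁ A' | ... | α_m A' | ε

T → id * becomes T → id * T'
T → T T becomes T' → T T'
Add T' → ε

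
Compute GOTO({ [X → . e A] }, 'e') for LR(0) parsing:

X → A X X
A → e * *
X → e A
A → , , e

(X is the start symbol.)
{ [A → . , , e], [A → . e * *], [X → e . A] }

GOTO(I, 'e') = CLOSURE({ [A → αX.β] : [A → α.Xβ] ∈ I, X = 'e' })

Items with dot before 'e', with the dot advanced:
  [X → . e A] → [X → e . A]
Closure of the advanced items:
  [X → e . A] has the dot before A: add [A → . e * *], [A → . , , e]

GOTO = { [A → . , , e], [A → . e * *], [X → e . A] }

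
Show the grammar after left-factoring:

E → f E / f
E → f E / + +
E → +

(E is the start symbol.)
E → f E / E'
E' → f
E' → + +
E → +

Left-factoring transforms A → αβ₁ | αβ₂ into A → αA' and A' → β₁ | β₂
(α is the longest common prefix among the alternatives). Repeat until
no nonterminal has two alternatives with a common prefix.

Round 1: E has alternatives sharing prefix 'f E /'. Introduce E': E → f E / E'
  Add: E' → f
  Add: E' → + +

No remaining common prefixes — done.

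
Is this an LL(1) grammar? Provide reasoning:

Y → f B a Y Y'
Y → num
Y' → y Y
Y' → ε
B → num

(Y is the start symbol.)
Relevant sets:
  FOLLOW(Y') = { $, 'y' }

For Y:
  PREDICT(Y → f B a Y Y') = { 'f' }
  PREDICT(Y → num) = { 'num' }
For Y':
  PREDICT(Y' → y Y) = { 'y' }
  PREDICT(Y' → ε) = { $, 'y' }
B has a single production, so nothing to check there.

Conflict found: Predict set conflict for Y': { 'y' }
The grammar is NOT LL(1).

Answer: No. Predict set conflict for Y': { 'y' }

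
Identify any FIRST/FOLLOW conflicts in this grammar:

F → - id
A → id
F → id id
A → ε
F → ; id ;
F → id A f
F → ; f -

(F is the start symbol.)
No FIRST/FOLLOW conflicts.

A FIRST/FOLLOW conflict occurs when a non-terminal N has a nullable alternative N → β (β ⇒* ε) and another alternative N → α with FIRST(α) ∩ FOLLOW(N) ≠ ∅: on such a lookahead the parser cannot decide between expanding α and letting N vanish via β.

Nullable non-terminals: A.

A: nullable alternative(s) A → ε; FOLLOW(A) = { 'f' }
  A → id: FIRST \ {ε} = { 'id' } — disjoint from FOLLOW(A)
  A → ε: FIRST \ {ε} = { } — this is the only nullable alternative, skip

F has no nullable alternative, so no FIRST/FOLLOW check is needed there.

No FIRST/FOLLOW conflicts found.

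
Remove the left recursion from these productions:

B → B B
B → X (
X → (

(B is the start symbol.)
B → X ( B'
B' → B B'
B' → ε
X → (

B is directly left-recursive. The standard transformation for
  A → A α₁ | ... | A α_m | β₁ | ... | β_n
is
  A  → β₁ A' | ... | β_n A'
  A' → α₁ A' | ... | α_m A' | ε

B → X ( becomes B → X ( B'
B → B B becomes B' → B B'
Add B' → ε

Productions for other non-terminals are unchanged:
  X → (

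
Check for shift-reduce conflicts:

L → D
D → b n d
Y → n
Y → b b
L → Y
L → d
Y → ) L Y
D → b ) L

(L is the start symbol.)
No shift-reduce conflicts

A shift-reduce conflict occurs when an LR(0) state has both:
  - a complete (reduce) item [A → α .] (dot at the end), and
  - a shift item [B → β . c γ] (dot before a terminal).

Augment with L' → L and build the canonical LR(0) collection (I0 = CLOSURE({[L' → . L]}), then GOTO on every symbol after a dot until no new states appear). It has 16 states:
  I0: { [D → . b ) L], [D → . b n d], [L → . D], [L → . Y], [L → . d], [L' → . L], [Y → . ) L Y], [Y → . b b], [Y → . n] }  — shift
  I1: { [D → . b ) L], [D → . b n d], [L → . D], [L → . Y], [L → . d], [Y → ) . L Y], [Y → . ) L Y], [Y → . b b], [Y → . n] }  — shift
  I2: { [L → D .] }  — reduce
  I3: { [L' → L .] }  — accept
  I4: { [L → Y .] }  — reduce
  I5: { [D → b . ) L], [D → b . n d], [Y → b . b] }  — shift
  I6: { [L → d .] }  — reduce
  I7: { [Y → n .] }  — reduce
  I8: { [D → . b ) L], [D → . b n d], [D → b ) . L], [L → . D], [L → . Y], [L → . d], [Y → . ) L Y], [Y → . b b], [Y → . n] }  — shift
  I9: { [Y → b b .] }  — reduce
  I10: { [D → b n . d] }  — shift
  I11: { [D → b n d .] }  — reduce
  I12: { [D → b ) L .] }  — reduce
  I13: { [Y → ) L . Y], [Y → . ) L Y], [Y → . b b], [Y → . n] }  — shift
  I14: { [Y → ) L Y .] }  — reduce
  I15: { [Y → b . b] }  — shift

No state contains both a complete item and a shift item.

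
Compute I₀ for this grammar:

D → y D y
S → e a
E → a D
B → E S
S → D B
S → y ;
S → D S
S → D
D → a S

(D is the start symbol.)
First, augment the grammar with D' → D
I₀ = CLOSURE({ [D' → . D] }):
  [D' → . D] has the dot before D: add [D → . y D y], [D → . a S]
No further items can be added.

I₀ = { [D → . a S], [D → . y D y], [D' → . D] }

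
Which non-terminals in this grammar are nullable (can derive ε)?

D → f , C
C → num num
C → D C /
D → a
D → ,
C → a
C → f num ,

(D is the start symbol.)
None

There are no ε-productions, so no non-terminal can derive ε.
No non-terminals are nullable.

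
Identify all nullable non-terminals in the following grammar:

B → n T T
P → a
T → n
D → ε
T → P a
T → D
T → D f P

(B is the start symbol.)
ε-productions: D → ε
So D is immediately nullable.
T → D: every symbol on the right is nullable, so T is nullable too.
No further non-terminal can be added: every production for the remaining non-terminals contains a terminal or a non-nullable non-terminal.
Nullable = { 'D', 'T' }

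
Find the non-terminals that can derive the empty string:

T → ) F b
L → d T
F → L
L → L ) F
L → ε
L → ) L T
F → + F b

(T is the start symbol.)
{ 'F', 'L' }

A non-terminal is nullable if it can derive ε (the empty string): either it has an ε-production, or it has a production whose right-hand side consists entirely of nullable non-terminals.

ε-productions: L → ε
So L is immediately nullable.
F → L: every symbol on the right is nullable, so F is nullable too.
No further non-terminal can be added: every production for the remaining non-terminals contains a terminal or a non-nullable non-terminal.
Nullable = { 'F', 'L' }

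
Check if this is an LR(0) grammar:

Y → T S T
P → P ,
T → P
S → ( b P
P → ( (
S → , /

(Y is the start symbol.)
No. Shift-reduce conflict between [T → P .] and [P → P . ,]

A grammar is LR(0) if no state in the canonical LR(0) collection has:
  - both a shift item (dot before a terminal) and a complete item (shift-reduce conflict), or
  - two or more complete items (reduce-reduce conflict; the accept item [Y' → Y .] counts as a complete item here).

Augment with Y' → Y and build the canonical LR(0) collection (I0 = CLOSURE({[Y' → . Y]}), then GOTO on every symbol after a dot until no new states appear). It has 14 states:
  I0: { [P → . ( (], [P → . P ,], [T → . P], [Y → . T S T], [Y' → . Y] }  — shift
  I1: { [P → ( . (] }  — shift
  I2: { [P → P . ,], [T → P .] }  — shift, reduce
  I3: { [S → . ( b P], [S → . , /], [Y → T . S T] }  — shift
  I4: { [Y' → Y .] }  — accept
  I5: { [S → ( . b P] }  — shift
  I6: { [S → , . /] }  — shift
  I7: { [P → . ( (], [P → . P ,], [T → . P], [Y → T S . T] }  — shift
  I8: { [Y → T S T .] }  — reduce
  I9: { [S → , / .] }  — reduce
  I10: { [P → . ( (], [P → . P ,], [S → ( b . P] }  — shift
  I11: { [P → P . ,], [S → ( b P .] }  — shift, reduce
  I12: { [P → P , .] }  — reduce
  I13: { [P → ( ( .] }  — reduce

Conflict in state I2:
  Shift-reduce conflict between [T → P .] and [P → P . ,]
So the grammar is NOT LR(0).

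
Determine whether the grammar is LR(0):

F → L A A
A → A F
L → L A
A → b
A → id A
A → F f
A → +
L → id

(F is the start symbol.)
No. Shift-reduce conflict between [L → L A .] and [A → . +]

A grammar is LR(0) if no state in the canonical LR(0) collection has:
  - both a shift item (dot before a terminal) and a complete item (shift-reduce conflict), or
  - two or more complete items (reduce-reduce conflict; the accept item [F' → F .] counts as a complete item here).

Augment with F' → F and build the canonical LR(0) collection (I0 = CLOSURE({[F' → . F]}), then GOTO on every symbol after a dot until no new states appear). It has 14 states:
  I0: { [F → . L A A], [F' → . F], [L → . L A], [L → . id] }  — shift
  I1: { [F' → F .] }  — accept
  I2: { [A → . +], [A → . A F], [A → . F f], [A → . b], [A → . id A], [F → . L A A], [F → L . A A], [L → . L A], [L → . id], [L → L . A] }  — shift
  I3: { [L → id .] }  — reduce
  I4: { [A → + .] }  — reduce
  I5: { [A → . +], [A → . A F], [A → . F f], [A → . b], [A → . id A], [A → A . F], [F → . L A A], [F → L A . A], [L → . L A], [L → . id], [L → L A .] }  — shift, reduce
  I6: { [A → F . f] }  — shift
  I7: { [A → b .] }  — reduce
  I8: { [A → . +], [A → . A F], [A → . F f], [A → . b], [A → . id A], [A → id . A], [F → . L A A], [L → . L A], [L → . id], [L → id .] }  — shift, reduce
  I9: { [A → A . F], [A → id A .], [F → . L A A], [L → . L A], [L → . id] }  — shift, reduce
  I10: { [A → A F .] }  — reduce
  I11: { [A → F f .] }  — reduce
  I12: { [A → A . F], [F → . L A A], [F → L A A .], [L → . L A], [L → . id] }  — shift, reduce
  I13: { [A → A F .], [A → F . f] }  — shift, reduce

Conflict in state I5:
  Shift-reduce conflict between [L → L A .] and [A → . +]
So the grammar is NOT LR(0).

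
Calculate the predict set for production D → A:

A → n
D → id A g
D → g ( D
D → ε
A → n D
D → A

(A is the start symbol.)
PREDICT(D → A) = (FIRST(RHS) \ {ε}) ∪ (FOLLOW(D) if ε ∈ FIRST(RHS), i.e. RHS ⇒* ε)
FIRST(A) = { 'n' }
FIRST(A) = { 'n' }
ε ∉ FIRST(A), so FOLLOW(D) is not added.
PREDICT(D → A) = { 'n' }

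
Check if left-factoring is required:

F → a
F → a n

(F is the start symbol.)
Yes, F has productions with common prefix 'a'

Left-factoring is needed when two productions for the same non-terminal
share a common prefix on the right-hand side.

Productions for F:
  F → a
  F → a n

Found common prefix 'a' in productions for F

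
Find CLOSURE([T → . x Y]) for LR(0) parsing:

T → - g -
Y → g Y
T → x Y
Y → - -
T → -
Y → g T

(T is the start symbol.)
{ [T → . x Y] }

Start with: [T → . x Y]
The dot precedes the terminal x, so nothing is added.

CLOSURE = { [T → . x Y] }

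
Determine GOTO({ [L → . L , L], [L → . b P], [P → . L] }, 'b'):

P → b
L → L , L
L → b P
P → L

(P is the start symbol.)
{ [L → . L , L], [L → . b P], [L → b . P], [P → . L], [P → . b] }

GOTO(I, 'b') = CLOSURE({ [A → αX.β] : [A → α.Xβ] ∈ I, X = 'b' })

Items with dot before 'b', with the dot advanced:
  [L → . b P] → [L → b . P]
Closure of the advanced items:
  [L → b . P] has the dot before P: add [P → . b], [P → . L]
  [P → . L] has the dot before L: add [L → . L , L], [L → . b P]

GOTO = { [L → . L , L], [L → . b P], [L → b . P], [P → . L], [P → . b] }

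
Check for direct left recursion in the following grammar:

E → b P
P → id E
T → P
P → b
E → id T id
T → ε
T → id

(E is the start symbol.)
Direct left recursion occurs when N → N α for some non-terminal N (the right-hand side begins with the left-hand side itself).

E → b P: starts with b
P → id E: starts with id
T → P: starts with P
P → b: starts with b
E → id T id: starts with id
T → ε: starts with ε
T → id: starts with id

No direct left recursion found.

Answer: No direct left recursion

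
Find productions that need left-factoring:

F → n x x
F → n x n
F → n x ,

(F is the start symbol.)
Yes, F has productions with common prefix 'n x'

Left-factoring is needed when two productions for the same non-terminal
share a common prefix on the right-hand side.

Productions for F:
  F → n x x
  F → n x n
  F → n x ,

Found common prefix 'n x' in productions for F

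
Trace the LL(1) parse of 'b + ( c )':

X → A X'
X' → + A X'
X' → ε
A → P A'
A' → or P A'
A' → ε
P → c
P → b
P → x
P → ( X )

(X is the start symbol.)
LL(1) parsing maintains a stack (initially the start symbol over $) and the input. At each step: if the stack top is a terminal, match it against the current input token; if it is a non-terminal N, replace it with the RHS of M[N, lookahead] (the unique production whose predict set contains the lookahead).

Stack is shown with the top on the left.

Stack              Input        Action
--------------------------------------
X $                b + ( c ) $  output X → A X'
A X' $             b + ( c ) $  output A → P A'
P A' X' $          b + ( c ) $  output P → b
b A' X' $          b + ( c ) $  match 'b'
A' X' $            + ( c ) $    output A' → ε
X' $               + ( c ) $    output X' → + A X'
+ A X' $           + ( c ) $    match '+'
A X' $             ( c ) $      output A → P A'
P A' X' $          ( c ) $      output P → ( X )
( X ) A' X' $      ( c ) $      match '('
X ) A' X' $        c ) $        output X → A X'
A X' ) A' X' $     c ) $        output A → P A'
P A' X' ) A' X' $  c ) $        output P → c
c A' X' ) A' X' $  c ) $        match 'c'
A' X' ) A' X' $    ) $          output A' → ε
X' ) A' X' $       ) $          output X' → ε
) A' X' $          ) $          match ')'
A' X' $            $            output A' → ε
X' $               $            output X' → ε
$                  $            accept

The string is accepted.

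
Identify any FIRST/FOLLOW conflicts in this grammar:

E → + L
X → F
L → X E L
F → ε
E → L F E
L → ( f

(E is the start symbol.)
No FIRST/FOLLOW conflicts.

Nullable non-terminals: F, X.
F has a nullable alternative but only one production, so nothing to check.
X has a nullable alternative but only one production, so nothing to check.

E, L have no nullable alternative, so no FIRST/FOLLOW check is needed there.

No FIRST/FOLLOW conflicts found.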